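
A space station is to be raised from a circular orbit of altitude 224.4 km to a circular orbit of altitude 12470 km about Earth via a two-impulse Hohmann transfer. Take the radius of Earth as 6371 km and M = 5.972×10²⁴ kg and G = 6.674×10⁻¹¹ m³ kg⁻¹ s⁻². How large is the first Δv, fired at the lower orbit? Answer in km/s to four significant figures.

μ = GM = 6.674×10⁻¹¹ × 5.972×10²⁴ = 3.986×10¹⁴ m³/s².
r₁ = 6371 + 224.4 = 6595.4 km = 6.5954×10⁶ m.
r₂ = 6371 + 12470 = 18841 km = 1.8841×10⁷ m.
Transfer ellipse a_t = (r₁ + r₂)/2 = 1.272×10⁷ m.
At r₁: circular v_c1 = √(μ/r₁) = 7774 m/s; transfer-perigee v_p = √[μ(2/r₁ − 1/a_t)] = 9462 m/s.
Δv₁ = v_p − v_c1 = 1688 m/s.
= 1.688 km/s.

Δv ≈ 1.688 km/s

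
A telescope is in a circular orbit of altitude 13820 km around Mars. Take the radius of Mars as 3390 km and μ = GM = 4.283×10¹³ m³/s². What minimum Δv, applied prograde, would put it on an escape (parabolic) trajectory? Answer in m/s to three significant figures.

Δv ≈ 653 m/s

r = 3390 + 13820 = 17210 km = 1.7210×10⁷ m.
Circular speed v_c = √(μ/r) = 1578 m/s.
Escape speed v_esc = √(2μ/r) = √2 × v_c = 2231 m/s.
Δv = v_esc − v_c = 653.4 m/s.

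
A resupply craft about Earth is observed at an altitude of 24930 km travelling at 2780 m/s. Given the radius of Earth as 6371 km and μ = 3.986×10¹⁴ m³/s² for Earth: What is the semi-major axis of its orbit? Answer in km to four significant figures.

r = 6371 + 24930 = 31301 km = 3.130×10⁷ m.
Specific orbital energy ε = v²/2 − μ/r = (2780)²/2 − 3.986×10¹⁴/3.130×10⁷ = -8.870×10⁶ J/kg.
Since ε = −μ/(2a), a = −μ/(2ε) = 2.247×10⁷ m = 22468 km.

a ≈ 22470 km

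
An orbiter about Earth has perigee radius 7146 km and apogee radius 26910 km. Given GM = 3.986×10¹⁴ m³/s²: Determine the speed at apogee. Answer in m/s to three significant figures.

v ≈ 2490 m/s

Semi-major axis a = (r_p + r_a)/2 = 17028 km = 1.703×10⁷ m.
Vis-viva: v² = μ(2/r − 1/a) = 3.986×10¹⁴ × (7.432×10⁻⁸ − 5.873×10⁻⁸) = 6.216×10⁶ m²/s².
v = 2493 m/s.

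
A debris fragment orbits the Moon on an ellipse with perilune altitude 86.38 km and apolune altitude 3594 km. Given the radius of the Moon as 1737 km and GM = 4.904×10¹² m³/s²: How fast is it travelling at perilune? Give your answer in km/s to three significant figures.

v ≈ 2.00 km/s

r_p = 1737 + 86.38 = 1823.4 km = 1.8234×10⁶ m.
r_a = 1737 + 3594 = 5331.0 km = 5.3310×10⁶ m.
Semi-major axis a = (r_p + r_a)/2 = 3577.2 km = 3.577×10⁶ m.
Vis-viva: v² = μ(2/r − 1/a) = 4.904×10¹² × (1.097×10⁻⁶ − 2.795×10⁻⁷) = 4.008×10⁶ m²/s².
v = 2002 m/s = 2.002 km/s.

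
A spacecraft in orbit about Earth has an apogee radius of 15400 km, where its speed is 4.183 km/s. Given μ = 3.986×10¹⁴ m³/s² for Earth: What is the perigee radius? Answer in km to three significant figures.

r_a = 1.540×10⁷ m.
Specific energy ε = v²/2 − μ/r = -1.713×10⁷ J/kg, so a = −μ/(2ε) = 1.163×10⁷ m.
The apsides satisfy r_p + r_a = 2a, so the perigee radius is 2a − r_a = 7.863×10⁶ m = 7863.2 km.

perigee radius ≈ 7860 km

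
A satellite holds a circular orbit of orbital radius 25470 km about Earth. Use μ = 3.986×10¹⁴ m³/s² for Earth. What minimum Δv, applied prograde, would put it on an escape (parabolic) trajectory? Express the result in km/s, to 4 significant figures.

Δv ≈ 1.639 km/s

r = 25470 km = 2.547×10⁷ m.
Circular speed v_c = √(μ/r) = 3956 m/s.
Escape speed v_esc = √(2μ/r) = √2 × v_c = 5595 m/s.
Δv = v_esc − v_c = 1639 m/s = 1.639 km/s.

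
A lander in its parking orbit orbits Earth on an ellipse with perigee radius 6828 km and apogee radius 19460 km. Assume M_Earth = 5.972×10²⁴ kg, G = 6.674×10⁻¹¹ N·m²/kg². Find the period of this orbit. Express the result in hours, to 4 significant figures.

μ = GM = 6.674×10⁻¹¹ × 5.972×10²⁴ = 3.986×10¹⁴ m³/s².
Semi-major axis a = (r_p + r_a)/2 = (6828.0 + 19460)/2 = 13144 km = 1.314×10⁷ m.
By Kepler's third law T = 2π√(a³/μ) = 2π × 2.387×10³ = 1.500×10⁴ s.
= 4.166 hours.

T ≈ 4.166 hours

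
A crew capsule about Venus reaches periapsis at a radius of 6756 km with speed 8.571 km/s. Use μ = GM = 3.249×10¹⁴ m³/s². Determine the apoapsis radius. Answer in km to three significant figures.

apoapsis radius ≈ 21800 km

r_p = 6.756×10⁶ m.
Specific energy ε = v²/2 − μ/r = -1.136×10⁷ J/kg, so a = −μ/(2ε) = 1.430×10⁷ m.
The apsides satisfy r_p + r_a = 2a, so the apoapsis radius is 2a − r_p = 2.185×10⁷ m = 21845 km.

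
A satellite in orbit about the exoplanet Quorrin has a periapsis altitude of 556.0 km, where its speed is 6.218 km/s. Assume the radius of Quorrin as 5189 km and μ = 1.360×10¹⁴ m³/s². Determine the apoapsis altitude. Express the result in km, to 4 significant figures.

apoapsis altitude ≈ 20400 km

r_p = 5189 + 556.0 = 5745.0 km = 5.745×10⁶ m.
Specific energy ε = v²/2 − μ/r = -4.341×10⁶ J/kg, so a = −μ/(2ε) = 1.566×10⁷ m.
The apsides satisfy r_p + r_a = 2a, so the apoapsis radius is 2a − r_p = 2.558×10⁷ m = 25584 km.
Apoapsis altitude = 25584 − 5189 = 20395 km.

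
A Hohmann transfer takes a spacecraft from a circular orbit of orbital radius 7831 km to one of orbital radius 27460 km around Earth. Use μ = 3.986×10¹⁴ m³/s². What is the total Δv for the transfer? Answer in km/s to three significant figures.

Δv_total ≈ 3.04 km/s

r₁ = 7831 km = 7.831×10⁶ m.
r₂ = 27460 km = 2.746×10⁷ m.
Transfer ellipse a_t = (r₁ + r₂)/2 = 1.765×10⁷ m.
At r₁: circular v_c1 = √(μ/r₁) = 7134 m/s; transfer-perigee v_p = √[μ(2/r₁ − 1/a_t)] = 8900 m/s.
Δv₁ = v_p − v_c1 = 1766 m/s.
At r₂: circular v_c2 = √(μ/r₂) = 3810 m/s; transfer-apogee v_a = √[μ(2/r₂ − 1/a_t)] = 2538 m/s.
Δv₂ = v_c2 − v_a = 1272 m/s.
Total Δv = Δv₁ + Δv₂ = 3037 m/s = 3.037 km/s.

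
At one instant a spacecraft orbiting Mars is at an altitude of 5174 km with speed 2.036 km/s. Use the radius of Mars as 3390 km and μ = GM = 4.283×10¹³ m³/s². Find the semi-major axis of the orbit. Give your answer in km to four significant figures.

a ≈ 7313 km

r = 3390 + 5174 = 8564.0 km = 8.564×10⁶ m.
Vis-viva rearranged: 1/a = 2/r − v²/μ = 2.335×10⁻⁷ − 9.678×10⁻⁸ = 1.368×10⁻⁷ m⁻¹.
a = 7.313×10⁶ m = 7312.6 km.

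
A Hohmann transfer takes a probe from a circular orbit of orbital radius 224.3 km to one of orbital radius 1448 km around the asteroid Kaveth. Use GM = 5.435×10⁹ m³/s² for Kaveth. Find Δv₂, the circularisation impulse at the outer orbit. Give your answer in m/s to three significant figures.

r₁ = 224.3 km = 2.243×10⁵ m.
r₂ = 1448 km = 1.448×10⁶ m.
Transfer ellipse a_t = (r₁ + r₂)/2 = 8.362×10⁵ m.
At r₁: circular v_c1 = √(μ/r₁) = 155.7 m/s; transfer-periapsis v_p = √[μ(2/r₁ − 1/a_t)] = 204.8 m/s.
At r₂: circular v_c2 = √(μ/r₂) = 61.27 m/s; transfer-apoapsis v_a = √[μ(2/r₂ − 1/a_t)] = 31.73 m/s.
Δv₂ = v_c2 − v_a = 29.53 m/s.

Δv ≈ 29.5 m/s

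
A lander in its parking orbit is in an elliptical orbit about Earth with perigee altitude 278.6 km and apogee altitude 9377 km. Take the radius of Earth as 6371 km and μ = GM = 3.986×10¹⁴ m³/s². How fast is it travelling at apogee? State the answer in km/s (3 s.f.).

v ≈ 3.88 km/s

r_p = 6371 + 278.6 = 6649.6 km = 6.6496×10⁶ m.
r_a = 6371 + 9377 = 15748 km = 1.5748×10⁷ m.
Semi-major axis a = (r_p + r_a)/2 = 11199 km = 1.120×10⁷ m.
Vis-viva: v² = μ(2/r − 1/a) = 3.986×10¹⁴ × (1.270×10⁻⁷ − 8.930×10⁻⁸) = 1.503×10⁷ m²/s².
v = 3877 m/s = 3.877 km/s.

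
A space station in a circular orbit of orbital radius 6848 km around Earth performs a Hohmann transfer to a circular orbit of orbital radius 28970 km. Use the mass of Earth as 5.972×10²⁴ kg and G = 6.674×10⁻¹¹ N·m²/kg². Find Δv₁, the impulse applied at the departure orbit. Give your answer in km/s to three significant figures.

Δv ≈ 2.07 km/s

μ = GM = 6.674×10⁻¹¹ × 5.972×10²⁴ = 3.986×10¹⁴ m³/s².
r₁ = 6848 km = 6.848×10⁶ m.
r₂ = 28970 km = 2.897×10⁷ m.
Transfer ellipse a_t = (r₁ + r₂)/2 = 1.791×10⁷ m.
At r₁: circular v_c1 = √(μ/r₁) = 7629 m/s; transfer-perigee v_p = √[μ(2/r₁ − 1/a_t)] = 9703 m/s.
Δv₁ = v_p − v_c1 = 2074 m/s.
= 2.074 km/s.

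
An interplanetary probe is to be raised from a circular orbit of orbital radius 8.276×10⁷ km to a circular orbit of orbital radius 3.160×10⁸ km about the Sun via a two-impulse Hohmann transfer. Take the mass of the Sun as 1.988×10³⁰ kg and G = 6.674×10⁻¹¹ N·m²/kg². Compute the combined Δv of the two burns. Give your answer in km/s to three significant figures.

μ = GM = 6.674×10⁻¹¹ × 1.988×10³⁰ = 1.327×10²⁰ m³/s².
r₁ = 8.276×10⁷ km = 8.276×10¹⁰ m.
r₂ = 3.160×10⁸ km = 3.160×10¹¹ m.
Transfer ellipse a_t = (r₁ + r₂)/2 = 1.994×10¹¹ m.
At r₁: circular v_c1 = √(μ/r₁) = 40040 m/s; transfer-perihelion v_p = √[μ(2/r₁ − 1/a_t)] = 50410 m/s.
Δv₁ = v_p − v_c1 = 10370 m/s.
At r₂: circular v_c2 = √(μ/r₂) = 20490 m/s; transfer-aphelion v_a = √[μ(2/r₂ − 1/a_t)] = 13200 m/s.
Δv₂ = v_c2 − v_a = 7289 m/s.
Total Δv = Δv₁ + Δv₂ = 17660 m/s = 17.66 km/s.

Δv_total ≈ 17.7 km/s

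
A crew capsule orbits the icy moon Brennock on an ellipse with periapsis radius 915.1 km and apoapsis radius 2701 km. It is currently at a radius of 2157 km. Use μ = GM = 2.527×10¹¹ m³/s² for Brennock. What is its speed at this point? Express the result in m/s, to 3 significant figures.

Semi-major axis a = (r_p + r_a)/2 = 1808.0 km = 1.808×10⁶ m.
Vis-viva: v² = μ(2/r − 1/a) = 2.527×10¹¹ × (9.272×10⁻⁷ − 5.531×10⁻⁷) = 9.454×10⁴ m²/s².
v = 307.5 m/s.

v ≈ 307 m/s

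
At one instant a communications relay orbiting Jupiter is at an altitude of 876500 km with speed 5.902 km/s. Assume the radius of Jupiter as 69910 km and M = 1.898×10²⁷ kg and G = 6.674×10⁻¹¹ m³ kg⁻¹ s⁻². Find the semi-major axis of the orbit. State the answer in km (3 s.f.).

μ = GM = 6.674×10⁻¹¹ × 1.898×10²⁷ = 1.267×10¹⁷ m³/s².
r = 69910 + 876500 = 9.4641×10⁵ km = 9.464×10⁸ m.
Specific orbital energy ε = v²/2 − μ/r = (5902)²/2 − 1.267×10¹⁷/9.464×10⁸ = -1.164×10⁸ J/kg.
Since ε = −μ/(2a), a = −μ/(2ε) = 5.440×10⁸ m = 5.4399×10⁵ km.

a ≈ 5.44×10⁵ km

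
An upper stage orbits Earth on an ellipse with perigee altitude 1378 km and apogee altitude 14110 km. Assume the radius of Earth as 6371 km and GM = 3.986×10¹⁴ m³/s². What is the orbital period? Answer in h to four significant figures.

T ≈ 4.636 h

r_p = 6371 + 1378 = 7749.0 km = 7.7490×10⁶ m.
r_a = 6371 + 14110 = 20481 km = 2.0481×10⁷ m.
Semi-major axis a = (r_p + r_a)/2 = (7749.0 + 20481)/2 = 14115 km = 1.412×10⁷ m.
By Kepler's third law T = 2π√(a³/μ) = 2π × 2.656×10³ = 1.669×10⁴ s.
= 4.636 h.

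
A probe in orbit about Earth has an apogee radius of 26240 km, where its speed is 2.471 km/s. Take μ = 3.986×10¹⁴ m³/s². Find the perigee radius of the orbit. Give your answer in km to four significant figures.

r_a = 2.624×10⁷ m.
Specific energy ε = v²/2 − μ/r = -1.214×10⁷ J/kg, so a = −μ/(2ε) = 1.642×10⁷ m.
The apsides satisfy r_p + r_a = 2a, so the perigee radius is 2a − r_a = 6.600×10⁶ m = 6600.0 km.

perigee radius ≈ 6600 km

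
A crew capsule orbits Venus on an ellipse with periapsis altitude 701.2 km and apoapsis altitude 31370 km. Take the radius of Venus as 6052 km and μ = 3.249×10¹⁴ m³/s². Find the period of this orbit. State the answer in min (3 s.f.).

T ≈ 603 min

r_p = 6052 + 701.2 = 6753.2 km = 6.7532×10⁶ m.
r_a = 6052 + 31370 = 37422 km = 3.7422×10⁷ m.
Semi-major axis a = (r_p + r_a)/2 = (6753.2 + 37422)/2 = 22088 km = 2.209×10⁷ m.
By Kepler's third law T = 2π√(a³/μ) = 2π × 5.759×10³ = 3.618×10⁴ s.
= 603.1 min.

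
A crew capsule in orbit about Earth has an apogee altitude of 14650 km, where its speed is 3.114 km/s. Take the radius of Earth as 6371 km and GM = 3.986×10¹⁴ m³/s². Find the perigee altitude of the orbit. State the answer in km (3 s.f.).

r_a = 6371 + 14650 = 21021 km = 2.102×10⁷ m.
Specific energy ε = v²/2 − μ/r = -1.411×10⁷ J/kg, so a = −μ/(2ε) = 1.412×10⁷ m.
The apsides satisfy r_p + r_a = 2a, so the perigee radius is 2a − r_a = 7.221×10⁶ m = 7221.5 km.
Perigee altitude = 7221.5 − 6371 = 850.48 km.

perigee altitude ≈ 850 km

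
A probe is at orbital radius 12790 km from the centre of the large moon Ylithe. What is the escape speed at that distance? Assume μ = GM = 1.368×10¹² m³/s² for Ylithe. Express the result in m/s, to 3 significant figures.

r = 12790 km = 1.279×10⁷ m.
Escape speed v_esc = √(2μ/r) = √(2 × 1.368×10¹² / 1.279×10⁷) = √(2.139×10⁵) = 462.5 m/s.

v_esc ≈ 463 m/s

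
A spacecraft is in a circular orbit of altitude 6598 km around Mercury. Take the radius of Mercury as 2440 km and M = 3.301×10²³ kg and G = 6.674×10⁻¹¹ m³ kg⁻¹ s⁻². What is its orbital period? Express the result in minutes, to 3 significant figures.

T ≈ 606 minutes

μ = GM = 6.674×10⁻¹¹ × 3.301×10²³ = 2.203×10¹³ m³/s².
r = 2440 + 6598 = 9038.0 km = 9.0380×10⁶ m.
Kepler's third law: T = 2π√(r³/μ) = 2π√((9.038×10⁶)³ / 2.203×10¹³).
r³/μ = 3.351×10⁷ s², so T = 2π × 5.789×10³ = 3.637×10⁴ s.
Converting: 3.637×10⁴ s ÷ 60.00 = 606.2 minutes.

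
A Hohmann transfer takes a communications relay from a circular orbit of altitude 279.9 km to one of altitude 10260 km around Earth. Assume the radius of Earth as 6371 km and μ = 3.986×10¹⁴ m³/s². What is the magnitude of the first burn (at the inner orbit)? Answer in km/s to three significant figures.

r₁ = 6371 + 279.9 = 6650.9 km = 6.6509×10⁶ m.
r₂ = 6371 + 10260 = 16631 km = 1.6631×10⁷ m.
Transfer ellipse a_t = (r₁ + r₂)/2 = 1.164×10⁷ m.
At r₁: circular v_c1 = √(μ/r₁) = 7742 m/s; transfer-perigee v_p = √[μ(2/r₁ − 1/a_t)] = 9253 m/s.
Δv₁ = v_p − v_c1 = 1512 m/s.
= 1.512 km/s.

Δv ≈ 1.51 km/s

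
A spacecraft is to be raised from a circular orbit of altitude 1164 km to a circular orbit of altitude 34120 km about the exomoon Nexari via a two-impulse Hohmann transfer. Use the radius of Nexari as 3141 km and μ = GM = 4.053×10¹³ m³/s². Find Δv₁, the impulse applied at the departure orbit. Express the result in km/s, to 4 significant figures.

Δv ≈ 1.040 km/s

r₁ = 3141 + 1164 = 4305.0 km = 4.3050×10⁶ m.
r₂ = 3141 + 34120 = 37261 km = 3.7261×10⁷ m.
Transfer ellipse a_t = (r₁ + r₂)/2 = 2.078×10⁷ m.
At r₁: circular v_c1 = √(μ/r₁) = 3068 m/s; transfer-periapsis v_p = √[μ(2/r₁ − 1/a_t)] = 4108 m/s.
Δv₁ = v_p − v_c1 = 1040 m/s.
= 1.040 km/s.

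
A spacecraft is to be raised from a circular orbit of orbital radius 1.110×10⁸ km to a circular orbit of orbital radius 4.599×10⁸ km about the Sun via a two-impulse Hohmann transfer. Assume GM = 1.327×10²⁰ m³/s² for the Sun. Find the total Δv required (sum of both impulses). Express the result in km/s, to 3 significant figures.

r₁ = 1.110×10⁸ km = 1.110×10¹¹ m.
r₂ = 4.599×10⁸ km = 4.599×10¹¹ m.
Transfer ellipse a_t = (r₁ + r₂)/2 = 2.854×10¹¹ m.
At r₁: circular v_c1 = √(μ/r₁) = 34580 m/s; transfer-perihelion v_p = √[μ(2/r₁ − 1/a_t)] = 43890 m/s.
Δv₁ = v_p − v_c1 = 9312 m/s.
At r₂: circular v_c2 = √(μ/r₂) = 16990 m/s; transfer-aphelion v_a = √[μ(2/r₂ − 1/a_t)] = 10590 m/s.
Δv₂ = v_c2 − v_a = 6394 m/s.
Total Δv = Δv₁ + Δv₂ = 15710 m/s = 15.71 km/s.

Δv_total ≈ 15.7 km/s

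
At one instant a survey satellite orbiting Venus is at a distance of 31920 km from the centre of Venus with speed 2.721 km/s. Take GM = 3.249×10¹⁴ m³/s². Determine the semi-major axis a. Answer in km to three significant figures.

r = 3.192×10⁷ m.
Specific orbital energy ε = v²/2 − μ/r = (2721)²/2 − 3.249×10¹⁴/3.192×10⁷ = -6.477×10⁶ J/kg.
Since ε = −μ/(2a), a = −μ/(2ε) = 2.508×10⁷ m = 25082 km.

a ≈ 25100 km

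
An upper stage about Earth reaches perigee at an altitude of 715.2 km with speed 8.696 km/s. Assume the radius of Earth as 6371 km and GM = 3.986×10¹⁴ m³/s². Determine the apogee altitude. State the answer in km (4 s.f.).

apogee altitude ≈ 8159 km

r_p = 6371 + 715.2 = 7086.2 km = 7.086×10⁶ m.
Specific energy ε = v²/2 − μ/r = -1.844×10⁷ J/kg, so a = −μ/(2ε) = 1.081×10⁷ m.
The apsides satisfy r_p + r_a = 2a, so the apogee radius is 2a − r_p = 1.453×10⁷ m = 14530 km.
Apogee altitude = 14530 − 6371 = 8158.9 km.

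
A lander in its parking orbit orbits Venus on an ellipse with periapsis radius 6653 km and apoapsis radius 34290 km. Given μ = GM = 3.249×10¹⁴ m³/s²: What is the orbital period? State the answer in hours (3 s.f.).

Semi-major axis a = (r_p + r_a)/2 = (6653.0 + 34290)/2 = 20472 km = 2.047×10⁷ m.
By Kepler's third law T = 2π√(a³/μ) = 2π × 5.139×10³ = 3.229×10⁴ s.
= 8.969 hours.

T ≈ 8.97 hours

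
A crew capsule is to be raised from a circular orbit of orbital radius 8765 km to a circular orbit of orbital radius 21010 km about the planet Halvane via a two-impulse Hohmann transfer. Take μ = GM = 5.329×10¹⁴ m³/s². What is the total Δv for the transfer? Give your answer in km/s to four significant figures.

r₁ = 8765 km = 8.765×10⁶ m.
r₂ = 21010 km = 2.101×10⁷ m.
Transfer ellipse a_t = (r₁ + r₂)/2 = 1.489×10⁷ m.
At r₁: circular v_c1 = √(μ/r₁) = 7797 m/s; transfer-periapsis v_p = √[μ(2/r₁ − 1/a_t)] = 9263 m/s.
Δv₁ = v_p − v_c1 = 1466 m/s.
At r₂: circular v_c2 = √(μ/r₂) = 5036 m/s; transfer-apoapsis v_a = √[μ(2/r₂ − 1/a_t)] = 3864 m/s.
Δv₂ = v_c2 − v_a = 1172 m/s.
Total Δv = Δv₁ + Δv₂ = 2638 m/s = 2.638 km/s.

Δv_total ≈ 2.638 km/s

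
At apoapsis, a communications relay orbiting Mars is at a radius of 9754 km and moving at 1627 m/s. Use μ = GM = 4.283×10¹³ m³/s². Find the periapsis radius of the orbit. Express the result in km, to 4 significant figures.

periapsis radius ≈ 4209 km

r_a = 9.754×10⁶ m.
Specific energy ε = v²/2 − μ/r = -3.067×10⁶ J/kg, so a = −μ/(2ε) = 6.981×10⁶ m.
The apsides satisfy r_p + r_a = 2a, so the periapsis radius is 2a − r_a = 4.209×10⁶ m = 4208.7 km.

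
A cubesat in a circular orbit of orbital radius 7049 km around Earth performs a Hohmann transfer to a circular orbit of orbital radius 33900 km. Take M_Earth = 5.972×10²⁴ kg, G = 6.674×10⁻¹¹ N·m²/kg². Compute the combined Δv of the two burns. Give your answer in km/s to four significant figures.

μ = GM = 6.674×10⁻¹¹ × 5.972×10²⁴ = 3.986×10¹⁴ m³/s².
r₁ = 7049 km = 7.049×10⁶ m.
r₂ = 33900 km = 3.390×10⁷ m.
Transfer ellipse a_t = (r₁ + r₂)/2 = 2.047×10⁷ m.
At r₁: circular v_c1 = √(μ/r₁) = 7520 m/s; transfer-perigee v_p = √[μ(2/r₁ − 1/a_t)] = 9676 m/s.
Δv₁ = v_p − v_c1 = 2156 m/s.
At r₂: circular v_c2 = √(μ/r₂) = 3429 m/s; transfer-apogee v_a = √[μ(2/r₂ − 1/a_t)] = 2012 m/s.
Δv₂ = v_c2 − v_a = 1417 m/s.
Total Δv = Δv₁ + Δv₂ = 3573 m/s = 3.573 km/s.

Δv_total ≈ 3.573 km/s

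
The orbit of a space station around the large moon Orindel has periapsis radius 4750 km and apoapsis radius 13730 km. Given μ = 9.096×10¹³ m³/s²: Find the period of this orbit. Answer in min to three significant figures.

Semi-major axis a = (r_p + r_a)/2 = (4750.0 + 13730)/2 = 9240.0 km = 9.240×10⁶ m.
By Kepler's third law T = 2π√(a³/μ) = 2π × 2.945×10³ = 1.850×10⁴ s.
= 308.4 min.

T ≈ 308 min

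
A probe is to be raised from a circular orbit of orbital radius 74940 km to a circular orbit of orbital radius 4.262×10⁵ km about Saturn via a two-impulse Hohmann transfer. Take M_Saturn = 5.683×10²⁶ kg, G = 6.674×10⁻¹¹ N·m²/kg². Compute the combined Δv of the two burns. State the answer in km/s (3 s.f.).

Δv_total ≈ 11.1 km/s

μ = GM = 6.674×10⁻¹¹ × 5.683×10²⁶ = 3.793×10¹⁶ m³/s².
r₁ = 74940 km = 7.494×10⁷ m.
r₂ = 4.262×10⁵ km = 4.262×10⁸ m.
Transfer ellipse a_t = (r₁ + r₂)/2 = 2.506×10⁸ m.
At r₁: circular v_c1 = √(μ/r₁) = 22500 m/s; transfer-perikrone v_p = √[μ(2/r₁ − 1/a_t)] = 29340 m/s.
Δv₁ = v_p − v_c1 = 6843 m/s.
At r₂: circular v_c2 = √(μ/r₂) = 9434 m/s; transfer-apokrone v_a = √[μ(2/r₂ − 1/a_t)] = 5159 m/s.
Δv₂ = v_c2 − v_a = 4275 m/s.
Total Δv = Δv₁ + Δv₂ = 11120 m/s = 11.12 km/s.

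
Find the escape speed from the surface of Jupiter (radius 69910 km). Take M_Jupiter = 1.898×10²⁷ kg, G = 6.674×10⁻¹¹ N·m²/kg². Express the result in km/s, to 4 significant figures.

μ = GM = 6.674×10⁻¹¹ × 1.898×10²⁷ = 1.267×10¹⁷ m³/s².
r = R = 6.991×10⁷ m.
Escape speed v_esc = √(2μ/r) = √(2 × 1.267×10¹⁷ / 6.991×10⁷) = √(3.624×10⁹) = 60200 m/s.
= 60.20 km/s.

v_esc ≈ 60.20 km/s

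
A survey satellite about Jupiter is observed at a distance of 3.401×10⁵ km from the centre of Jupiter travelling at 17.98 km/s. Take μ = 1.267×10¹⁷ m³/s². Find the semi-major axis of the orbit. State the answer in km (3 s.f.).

a ≈ 3.00×10⁵ km

r = 3.401×10⁸ m.
Specific orbital energy ε = v²/2 − μ/r = (17980)²/2 − 1.267×10¹⁷/3.401×10⁸ = -2.109×10⁸ J/kg.
Since ε = −μ/(2a), a = −μ/(2ε) = 3.004×10⁸ m = 3.0038×10⁵ km.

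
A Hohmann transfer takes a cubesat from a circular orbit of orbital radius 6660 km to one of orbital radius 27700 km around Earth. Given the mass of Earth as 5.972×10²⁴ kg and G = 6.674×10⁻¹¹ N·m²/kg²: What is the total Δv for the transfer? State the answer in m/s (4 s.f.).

Δv_total ≈ 3519 m/s

μ = GM = 6.674×10⁻¹¹ × 5.972×10²⁴ = 3.986×10¹⁴ m³/s².
r₁ = 6660 km = 6.660×10⁶ m.
r₂ = 27700 km = 2.770×10⁷ m.
Transfer ellipse a_t = (r₁ + r₂)/2 = 1.718×10⁷ m.
At r₁: circular v_c1 = √(μ/r₁) = 7736 m/s; transfer-perigee v_p = √[μ(2/r₁ − 1/a_t)] = 9823 m/s.
Δv₁ = v_p − v_c1 = 2087 m/s.
At r₂: circular v_c2 = √(μ/r₂) = 3793 m/s; transfer-apogee v_a = √[μ(2/r₂ − 1/a_t)] = 2362 m/s.
Δv₂ = v_c2 − v_a = 1431 m/s.
Total Δv = Δv₁ + Δv₂ = 3519 m/s.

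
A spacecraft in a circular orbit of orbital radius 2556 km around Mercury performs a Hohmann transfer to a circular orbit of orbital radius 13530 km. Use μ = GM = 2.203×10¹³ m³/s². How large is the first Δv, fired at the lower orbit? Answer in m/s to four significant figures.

r₁ = 2556 km = 2.556×10⁶ m.
r₂ = 13530 km = 1.353×10⁷ m.
Transfer ellipse a_t = (r₁ + r₂)/2 = 8.043×10⁶ m.
At r₁: circular v_c1 = √(μ/r₁) = 2936 m/s; transfer-periherm v_p = √[μ(2/r₁ − 1/a_t)] = 3808 m/s.
Δv₁ = v_p − v_c1 = 871.9 m/s.

Δv ≈ 871.9 m/s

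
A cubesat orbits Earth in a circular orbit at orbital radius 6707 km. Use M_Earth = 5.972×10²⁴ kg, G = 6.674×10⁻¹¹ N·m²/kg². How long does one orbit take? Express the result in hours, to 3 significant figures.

μ = GM = 6.674×10⁻¹¹ × 5.972×10²⁴ = 3.986×10¹⁴ m³/s².
r = 6707 km = 6.707×10⁶ m.
Kepler's third law: T = 2π√(r³/μ) = 2π√((6.707×10⁶)³ / 3.986×10¹⁴).
r³/μ = 7.570×10⁵ s², so T = 2π × 8.700×10² = 5.467×10³ s.
Converting: 5.467×10³ s ÷ 3600 = 1.519 hours.

T ≈ 1.52 hours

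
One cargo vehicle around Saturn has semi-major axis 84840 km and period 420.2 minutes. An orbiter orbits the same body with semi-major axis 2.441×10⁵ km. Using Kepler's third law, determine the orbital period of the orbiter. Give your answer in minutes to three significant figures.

T₂ ≈ 2050 minutes

Kepler's third law: T² ∝ a³, so T₂ = T₁ (a₂/a₁)^(3/2).
a₂/a₁ = 2.877, (a₂/a₁)^(3/2) = 4.880.
T₂ = 420.2 × 4.880 = 2051 minutes.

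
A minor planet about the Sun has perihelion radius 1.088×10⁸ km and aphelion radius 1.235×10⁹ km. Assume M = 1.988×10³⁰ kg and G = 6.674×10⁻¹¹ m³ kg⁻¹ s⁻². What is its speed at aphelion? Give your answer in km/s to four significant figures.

v ≈ 4.171 km/s

μ = GM = 6.674×10⁻¹¹ × 1.988×10³⁰ = 1.327×10²⁰ m³/s².
Semi-major axis a = (r_p + r_a)/2 = 6.7190×10⁸ km = 6.719×10¹¹ m.
Vis-viva: v² = μ(2/r − 1/a) = 1.327×10²⁰ × (1.619×10⁻¹² − 1.488×10⁻¹²) = 1.740×10⁷ m²/s².
v = 4171 m/s = 4.171 km/s.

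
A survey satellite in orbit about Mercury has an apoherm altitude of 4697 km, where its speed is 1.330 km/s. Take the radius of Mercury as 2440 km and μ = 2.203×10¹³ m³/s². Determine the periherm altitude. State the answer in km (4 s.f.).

periherm altitude ≈ 426.3 km

r_a = 2440 + 4697 = 7137.0 km = 7.137×10⁶ m.
Specific energy ε = v²/2 − μ/r = -2.202×10⁶ J/kg, so a = −μ/(2ε) = 5.002×10⁶ m.
The apsides satisfy r_p + r_a = 2a, so the periherm radius is 2a − r_a = 2.866×10⁶ m = 2866.3 km.
Periherm altitude = 2866.3 − 2440 = 426.26 km.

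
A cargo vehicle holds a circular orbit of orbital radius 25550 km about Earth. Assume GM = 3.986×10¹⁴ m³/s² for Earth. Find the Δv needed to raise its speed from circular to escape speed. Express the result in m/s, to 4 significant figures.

Δv ≈ 1636 m/s

r = 25550 km = 2.555×10⁷ m.
Circular speed v_c = √(μ/r) = 3950 m/s.
Escape speed v_esc = √(2μ/r) = √2 × v_c = 5586 m/s.
Δv = v_esc − v_c = 1636 m/s.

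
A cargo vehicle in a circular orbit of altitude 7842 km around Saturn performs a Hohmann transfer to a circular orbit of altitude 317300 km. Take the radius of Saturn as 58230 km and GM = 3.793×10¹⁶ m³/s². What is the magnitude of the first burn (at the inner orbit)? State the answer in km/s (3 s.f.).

r₁ = 58230 + 7842 = 66072 km = 6.6072×10⁷ m.
r₂ = 58230 + 317300 = 375530 km = 3.7553×10⁸ m.
Transfer ellipse a_t = (r₁ + r₂)/2 = 2.208×10⁸ m.
At r₁: circular v_c1 = √(μ/r₁) = 23960 m/s; transfer-perikrone v_p = √[μ(2/r₁ − 1/a_t)] = 31250 m/s.
Δv₁ = v_p − v_c1 = 7287 m/s.
= 7.287 km/s.

Δv ≈ 7.29 km/s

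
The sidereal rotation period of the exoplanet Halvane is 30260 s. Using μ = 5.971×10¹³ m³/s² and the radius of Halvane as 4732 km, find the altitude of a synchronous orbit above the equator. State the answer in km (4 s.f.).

h_sync ≈ 6415 km

A synchronous orbit has period T, so by Kepler's third law a = (μT²/4π²)^(1/3).
μT²/4π² = 5.971×10¹³ × (3.026×10⁴)² / 39.48 = 1.385×10²¹ m³.
a = 1.115×10⁷ m = 11147 km.
Altitude h = a − R = 11147 − 4732 = 6414.6 km.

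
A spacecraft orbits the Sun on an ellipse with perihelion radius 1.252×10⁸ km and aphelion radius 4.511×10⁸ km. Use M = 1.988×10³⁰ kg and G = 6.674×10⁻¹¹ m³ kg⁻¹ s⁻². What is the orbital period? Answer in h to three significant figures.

T ≈ 23400 h

μ = GM = 6.674×10⁻¹¹ × 1.988×10³⁰ = 1.327×10²⁰ m³/s².
Semi-major axis a = (r_p + r_a)/2 = (1.2520×10⁸ + 4.5110×10⁸)/2 = 2.8815×10⁸ km = 2.882×10¹¹ m.
By Kepler's third law T = 2π√(a³/μ) = 2π × 1.343×10⁷ = 8.437×10⁷ s.
= 23440 h.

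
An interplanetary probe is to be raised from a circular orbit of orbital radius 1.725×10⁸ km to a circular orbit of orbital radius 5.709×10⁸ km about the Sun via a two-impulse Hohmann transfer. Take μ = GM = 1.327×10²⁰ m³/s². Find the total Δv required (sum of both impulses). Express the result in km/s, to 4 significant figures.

Δv_total ≈ 11.50 km/s

r₁ = 1.725×10⁸ km = 1.725×10¹¹ m.
r₂ = 5.709×10⁸ km = 5.709×10¹¹ m.
Transfer ellipse a_t = (r₁ + r₂)/2 = 3.717×10¹¹ m.
At r₁: circular v_c1 = √(μ/r₁) = 27740 m/s; transfer-perihelion v_p = √[μ(2/r₁ − 1/a_t)] = 34370 m/s.
Δv₁ = v_p − v_c1 = 6638 m/s.
At r₂: circular v_c2 = √(μ/r₂) = 15250 m/s; transfer-aphelion v_a = √[μ(2/r₂ − 1/a_t)] = 10390 m/s.
Δv₂ = v_c2 − v_a = 4860 m/s.
Total Δv = Δv₁ + Δv₂ = 11500 m/s = 11.50 km/s.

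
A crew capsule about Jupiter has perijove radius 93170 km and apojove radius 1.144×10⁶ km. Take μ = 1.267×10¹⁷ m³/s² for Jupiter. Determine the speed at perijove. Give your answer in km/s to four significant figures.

Semi-major axis a = (r_p + r_a)/2 = 6.1858×10⁵ km = 6.186×10⁸ m.
Vis-viva: v² = μ(2/r − 1/a) = 1.267×10¹⁷ × (2.147×10⁻⁸ − 1.617×10⁻⁹) = 2.515×10⁹ m²/s².
v = 50150 m/s = 50.15 km/s.

v ≈ 50.15 km/s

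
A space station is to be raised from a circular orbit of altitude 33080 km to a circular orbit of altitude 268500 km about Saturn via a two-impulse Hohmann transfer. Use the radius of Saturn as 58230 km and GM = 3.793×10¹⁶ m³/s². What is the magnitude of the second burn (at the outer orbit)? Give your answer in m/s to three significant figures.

r₁ = 58230 + 33080 = 91310 km = 9.1310×10⁷ m.
r₂ = 58230 + 268500 = 326730 km = 3.2673×10⁸ m.
Transfer ellipse a_t = (r₁ + r₂)/2 = 2.090×10⁸ m.
At r₁: circular v_c1 = √(μ/r₁) = 20380 m/s; transfer-perikrone v_p = √[μ(2/r₁ − 1/a_t)] = 25480 m/s.
At r₂: circular v_c2 = √(μ/r₂) = 10770 m/s; transfer-apokrone v_a = √[μ(2/r₂ − 1/a_t)] = 7121 m/s.
Δv₂ = v_c2 − v_a = 3653 m/s.

Δv ≈ 3650 m/s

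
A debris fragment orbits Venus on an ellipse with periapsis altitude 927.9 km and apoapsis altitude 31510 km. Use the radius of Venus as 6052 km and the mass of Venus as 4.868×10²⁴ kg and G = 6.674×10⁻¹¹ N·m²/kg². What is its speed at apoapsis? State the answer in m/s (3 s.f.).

v ≈ 1650 m/s

μ = GM = 6.674×10⁻¹¹ × 4.868×10²⁴ = 3.249×10¹⁴ m³/s².
r_p = 6052 + 927.9 = 6979.9 km = 6.9799×10⁶ m.
r_a = 6052 + 31510 = 37562 km = 3.7562×10⁷ m.
Semi-major axis a = (r_p + r_a)/2 = 22271 km = 2.227×10⁷ m.
Vis-viva: v² = μ(2/r − 1/a) = 3.249×10¹⁴ × (5.325×10⁻⁸ − 4.490×10⁻⁸) = 2.711×10⁶ m²/s².
v = 1646 m/s.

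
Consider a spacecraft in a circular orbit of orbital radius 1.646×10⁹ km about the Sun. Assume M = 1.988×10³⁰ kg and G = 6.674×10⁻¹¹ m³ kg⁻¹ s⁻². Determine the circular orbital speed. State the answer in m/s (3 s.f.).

v ≈ 8980 m/s

μ = GM = 6.674×10⁻¹¹ × 1.988×10³⁰ = 1.327×10²⁰ m³/s².
r = 1.646×10⁹ km = 1.646×10¹² m.
For a circular orbit v = √(μ/r) = √(1.327×10²⁰ / 1.646×10¹²) = √(8.061×10⁷) = 8978 m/s.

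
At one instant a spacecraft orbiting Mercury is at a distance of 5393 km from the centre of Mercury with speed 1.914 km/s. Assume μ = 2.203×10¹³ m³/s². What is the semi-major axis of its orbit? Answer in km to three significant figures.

a ≈ 4890 km

r = 5.393×10⁶ m.
Specific orbital energy ε = v²/2 − μ/r = (1914)²/2 − 2.203×10¹³/5.393×10⁶ = -2.253×10⁶ J/kg.
Since ε = −μ/(2a), a = −μ/(2ε) = 4.889×10⁶ m = 4888.5 km.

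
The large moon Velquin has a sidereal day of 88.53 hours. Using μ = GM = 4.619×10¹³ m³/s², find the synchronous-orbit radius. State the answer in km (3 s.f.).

T = 88.53 hours = 3.187×10⁵ s.
A synchronous orbit has period T, so by Kepler's third law a = (μT²/4π²)^(1/3).
μT²/4π² = 4.619×10¹³ × (3.187×10⁵)² / 39.48 = 1.188×10²³ m³.
a = 4.917×10⁷ m = 49165 km.

r_sync ≈ 49200 km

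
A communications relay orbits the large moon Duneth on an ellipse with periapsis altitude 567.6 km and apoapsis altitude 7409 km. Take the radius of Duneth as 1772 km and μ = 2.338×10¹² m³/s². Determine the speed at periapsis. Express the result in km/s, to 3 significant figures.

r_p = 1772 + 567.6 = 2339.6 km = 2.3396×10⁶ m.
r_a = 1772 + 7409 = 9181.0 km = 9.1810×10⁶ m.
Semi-major axis a = (r_p + r_a)/2 = 5760.3 km = 5.760×10⁶ m.
Vis-viva: v² = μ(2/r − 1/a) = 2.338×10¹² × (8.548×10⁻⁷ − 1.736×10⁻⁷) = 1.593×10⁶ m²/s².
v = 1262 m/s = 1.262 km/s.

v ≈ 1.26 km/s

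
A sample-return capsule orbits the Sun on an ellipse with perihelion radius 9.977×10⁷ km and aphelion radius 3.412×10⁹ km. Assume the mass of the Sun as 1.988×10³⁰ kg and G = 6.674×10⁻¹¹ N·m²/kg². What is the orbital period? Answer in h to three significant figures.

T ≈ 353000 h

μ = GM = 6.674×10⁻¹¹ × 1.988×10³⁰ = 1.327×10²⁰ m³/s².
Semi-major axis a = (r_p + r_a)/2 = (9.9770×10⁷ + 3.4120×10⁹)/2 = 1.7559×10⁹ km = 1.756×10¹² m.
By Kepler's third law T = 2π√(a³/μ) = 2π × 2.020×10⁸ = 1.269×10⁹ s.
= 3.525×10⁵ h.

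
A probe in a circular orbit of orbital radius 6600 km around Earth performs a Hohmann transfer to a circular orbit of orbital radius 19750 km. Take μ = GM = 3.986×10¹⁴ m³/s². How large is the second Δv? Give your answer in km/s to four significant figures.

Δv ≈ 1.313 km/s

r₁ = 6600 km = 6.600×10⁶ m.
r₂ = 19750 km = 1.975×10⁷ m.
Transfer ellipse a_t = (r₁ + r₂)/2 = 1.318×10⁷ m.
At r₁: circular v_c1 = √(μ/r₁) = 7771 m/s; transfer-perigee v_p = √[μ(2/r₁ − 1/a_t)] = 9515 m/s.
At r₂: circular v_c2 = √(μ/r₂) = 4492 m/s; transfer-apogee v_a = √[μ(2/r₂ − 1/a_t)] = 3180 m/s.
Δv₂ = v_c2 − v_a = 1313 m/s.
= 1.313 km/s.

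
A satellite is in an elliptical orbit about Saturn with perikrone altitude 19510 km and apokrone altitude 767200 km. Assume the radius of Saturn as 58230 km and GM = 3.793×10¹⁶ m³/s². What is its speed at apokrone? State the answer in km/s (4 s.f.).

r_p = 58230 + 19510 = 77740 km = 7.7740×10⁷ m.
r_a = 58230 + 767200 = 825430 km = 8.2543×10⁸ m.
Semi-major axis a = (r_p + r_a)/2 = 4.5158×10⁵ km = 4.516×10⁸ m.
Vis-viva: v² = μ(2/r − 1/a) = 3.793×10¹⁶ × (2.423×10⁻⁹ − 2.214×10⁻⁹) = 7.911×10⁶ m²/s².
v = 2813 m/s = 2.813 km/s.

v ≈ 2.813 km/s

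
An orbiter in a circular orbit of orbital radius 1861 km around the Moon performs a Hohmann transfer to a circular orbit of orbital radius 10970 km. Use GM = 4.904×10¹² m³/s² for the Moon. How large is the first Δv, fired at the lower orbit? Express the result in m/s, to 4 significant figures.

Δv ≈ 499.4 m/s

r₁ = 1861 km = 1.861×10⁶ m.
r₂ = 10970 km = 1.097×10⁷ m.
Transfer ellipse a_t = (r₁ + r₂)/2 = 6.416×10⁶ m.
At r₁: circular v_c1 = √(μ/r₁) = 1623 m/s; transfer-perilune v_p = √[μ(2/r₁ − 1/a_t)] = 2123 m/s.
Δv₁ = v_p − v_c1 = 499.4 m/s.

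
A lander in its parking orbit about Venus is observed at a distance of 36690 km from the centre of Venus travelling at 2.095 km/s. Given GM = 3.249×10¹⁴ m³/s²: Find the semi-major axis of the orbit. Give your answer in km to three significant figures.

a ≈ 24400 km

r = 3.669×10⁷ m.
Specific orbital energy ε = v²/2 − μ/r = (2095)²/2 − 3.249×10¹⁴/3.669×10⁷ = -6.661×10⁶ J/kg.
Since ε = −μ/(2a), a = −μ/(2ε) = 2.439×10⁷ m = 24389 km.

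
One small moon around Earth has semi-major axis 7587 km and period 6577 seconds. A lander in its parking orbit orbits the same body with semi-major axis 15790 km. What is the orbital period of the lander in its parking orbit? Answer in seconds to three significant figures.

Kepler's third law: T² ∝ a³, so T₂ = T₁ (a₂/a₁)^(3/2).
a₂/a₁ = 2.081, (a₂/a₁)^(3/2) = 3.002.
T₂ = 6577 × 3.002 = 19750 seconds.

T₂ ≈ 19700 seconds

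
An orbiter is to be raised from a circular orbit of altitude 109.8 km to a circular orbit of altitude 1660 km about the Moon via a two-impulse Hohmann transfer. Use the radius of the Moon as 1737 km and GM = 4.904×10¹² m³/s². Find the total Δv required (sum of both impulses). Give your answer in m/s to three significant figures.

Δv_total ≈ 418 m/s

r₁ = 1737 + 109.8 = 1846.8 km = 1.8468×10⁶ m.
r₂ = 1737 + 1660 = 3397.0 km = 3.3970×10⁶ m.
Transfer ellipse a_t = (r₁ + r₂)/2 = 2.622×10⁶ m.
At r₁: circular v_c1 = √(μ/r₁) = 1630 m/s; transfer-perilune v_p = √[μ(2/r₁ − 1/a_t)] = 1855 m/s.
Δv₁ = v_p − v_c1 = 225.3 m/s.
At r₂: circular v_c2 = √(μ/r₂) = 1202 m/s; transfer-apolune v_a = √[μ(2/r₂ − 1/a_t)] = 1008 m/s.
Δv₂ = v_c2 − v_a = 193.1 m/s.
Total Δv = Δv₁ + Δv₂ = 418.4 m/s.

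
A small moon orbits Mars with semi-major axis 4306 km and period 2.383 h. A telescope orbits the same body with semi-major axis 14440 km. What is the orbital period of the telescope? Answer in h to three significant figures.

Kepler's third law: T² ∝ a³, so T₂ = T₁ (a₂/a₁)^(3/2).
a₂/a₁ = 3.353, (a₂/a₁)^(3/2) = 6.141.
T₂ = 2.383 × 6.141 = 14.63 h.

T₂ ≈ 14.6 h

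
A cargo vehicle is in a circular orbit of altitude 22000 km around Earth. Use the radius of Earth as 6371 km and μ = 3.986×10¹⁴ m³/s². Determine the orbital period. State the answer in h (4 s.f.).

r = 6371 + 22000 = 28371 km = 2.8371×10⁷ m.
Kepler's third law: T = 2π√(r³/μ) = 2π√((2.837×10⁷)³ / 3.986×10¹⁴).
r³/μ = 5.729×10⁷ s², so T = 2π × 7.569×10³ = 4.756×10⁴ s.
Converting: 4.756×10⁴ s ÷ 3600 = 13.21 h.

T ≈ 13.21 h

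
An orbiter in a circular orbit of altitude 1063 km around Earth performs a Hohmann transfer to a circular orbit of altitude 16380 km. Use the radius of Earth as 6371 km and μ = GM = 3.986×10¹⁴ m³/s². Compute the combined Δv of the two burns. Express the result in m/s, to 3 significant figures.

Δv_total ≈ 2920 m/s

r₁ = 6371 + 1063 = 7434.0 km = 7.4340×10⁶ m.
r₂ = 6371 + 16380 = 22751 km = 2.2751×10⁷ m.
Transfer ellipse a_t = (r₁ + r₂)/2 = 1.509×10⁷ m.
At r₁: circular v_c1 = √(μ/r₁) = 7322 m/s; transfer-perigee v_p = √[μ(2/r₁ − 1/a_t)] = 8990 m/s.
Δv₁ = v_p − v_c1 = 1668 m/s.
At r₂: circular v_c2 = √(μ/r₂) = 4186 m/s; transfer-apogee v_a = √[μ(2/r₂ − 1/a_t)] = 2938 m/s.
Δv₂ = v_c2 − v_a = 1248 m/s.
Total Δv = Δv₁ + Δv₂ = 2916 m/s.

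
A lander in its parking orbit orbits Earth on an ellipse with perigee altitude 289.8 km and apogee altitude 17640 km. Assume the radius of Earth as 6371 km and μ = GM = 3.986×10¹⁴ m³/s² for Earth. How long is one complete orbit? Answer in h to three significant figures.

r_p = 6371 + 289.8 = 6660.8 km = 6.6608×10⁶ m.
r_a = 6371 + 17640 = 24011 km = 2.4011×10⁷ m.
Semi-major axis a = (r_p + r_a)/2 = (6660.8 + 24011)/2 = 15336 km = 1.534×10⁷ m.
By Kepler's third law T = 2π√(a³/μ) = 2π × 3.008×10³ = 1.890×10⁴ s.
= 5.250 h.

T ≈ 5.25 h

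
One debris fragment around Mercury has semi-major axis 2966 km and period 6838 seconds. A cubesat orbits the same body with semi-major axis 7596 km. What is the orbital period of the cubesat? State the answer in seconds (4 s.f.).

T₂ ≈ 28030 seconds

Kepler's third law: T² ∝ a³, so T₂ = T₁ (a₂/a₁)^(3/2).
a₂/a₁ = 2.561, (a₂/a₁)^(3/2) = 4.098.
T₂ = 6838 × 4.098 = 28030 seconds.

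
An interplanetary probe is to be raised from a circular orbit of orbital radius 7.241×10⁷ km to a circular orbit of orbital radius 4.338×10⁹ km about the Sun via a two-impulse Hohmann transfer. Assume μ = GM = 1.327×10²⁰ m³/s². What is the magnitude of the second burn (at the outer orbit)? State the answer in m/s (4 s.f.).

Δv ≈ 4529 m/s

r₁ = 7.241×10⁷ km = 7.241×10¹⁰ m.
r₂ = 4.338×10⁹ km = 4.338×10¹² m.
Transfer ellipse a_t = (r₁ + r₂)/2 = 2.205×10¹² m.
At r₁: circular v_c1 = √(μ/r₁) = 42810 m/s; transfer-perihelion v_p = √[μ(2/r₁ − 1/a_t)] = 60040 m/s.
At r₂: circular v_c2 = √(μ/r₂) = 5531 m/s; transfer-aphelion v_a = √[μ(2/r₂ − 1/a_t)] = 1002 m/s.
Δv₂ = v_c2 − v_a = 4529 m/s.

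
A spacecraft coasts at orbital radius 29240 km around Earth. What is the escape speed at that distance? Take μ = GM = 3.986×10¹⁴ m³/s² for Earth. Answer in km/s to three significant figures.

r = 29240 km = 2.924×10⁷ m.
Escape speed v_esc = √(2μ/r) = √(2 × 3.986×10¹⁴ / 2.924×10⁷) = √(2.726×10⁷) = 5221 m/s.
= 5.221 km/s.

v_esc ≈ 5.22 km/s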